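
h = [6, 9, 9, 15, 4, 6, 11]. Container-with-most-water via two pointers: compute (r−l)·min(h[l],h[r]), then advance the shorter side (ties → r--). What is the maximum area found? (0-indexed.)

max area = 45

[0,6] min(6,11)*6=36 best=36 * → l++
[1,6] min(9,11)*5=45 best=45 * → l++
[2,6] min(9,11)*4=36 best=45 → l++
[3,6] min(15,11)*3=33 best=45 → r--
[3,5] min(15,6)*2=12 best=45 → r--
[3,4] min(15,4)*1=4 best=45 → r--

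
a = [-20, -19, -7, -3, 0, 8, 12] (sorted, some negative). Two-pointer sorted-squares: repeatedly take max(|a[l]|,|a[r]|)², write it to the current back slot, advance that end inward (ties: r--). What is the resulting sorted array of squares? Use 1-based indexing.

l=1 r=7: |-20|>|12| out[7]=400, l++
l=2 r=7: |-19|>|12| out[6]=361, l++
l=3 r=7: |-7|<=|12| out[5]=144, r--
l=3 r=6: |-7|<=|8| out[4]=64, r--
l=3 r=5: |-7|>|0| out[3]=49, l++
l=4 r=5: |-3|>|0| out[2]=9, l++
l=5 r=5: |0|<=|0| out[1]=0, r--

[0, 9, 49, 64, 144, 361, 400]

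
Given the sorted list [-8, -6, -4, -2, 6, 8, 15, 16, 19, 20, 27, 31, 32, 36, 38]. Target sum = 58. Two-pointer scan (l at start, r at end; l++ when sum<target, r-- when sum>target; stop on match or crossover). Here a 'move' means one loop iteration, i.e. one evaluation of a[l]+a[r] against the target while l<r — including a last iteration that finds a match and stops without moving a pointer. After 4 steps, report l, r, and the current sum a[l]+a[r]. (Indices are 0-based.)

[0,14] -8+38=30 <58 → l++
[1,14] -6+38=32 <58 → l++
[2,14] -4+38=34 <58 → l++
[3,14] -2+38=36 <58 → l++

l=4, r=14, sum=44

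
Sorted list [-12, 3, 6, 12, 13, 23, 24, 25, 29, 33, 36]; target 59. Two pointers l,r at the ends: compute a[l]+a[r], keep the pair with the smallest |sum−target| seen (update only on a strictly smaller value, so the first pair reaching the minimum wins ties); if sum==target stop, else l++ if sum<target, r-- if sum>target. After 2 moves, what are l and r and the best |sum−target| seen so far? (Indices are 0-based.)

[0,10] -12+36=24 d=35 * → l++
[1,10] 3+36=39 d=20 * → l++

l=2, r=10, best |Δ|=20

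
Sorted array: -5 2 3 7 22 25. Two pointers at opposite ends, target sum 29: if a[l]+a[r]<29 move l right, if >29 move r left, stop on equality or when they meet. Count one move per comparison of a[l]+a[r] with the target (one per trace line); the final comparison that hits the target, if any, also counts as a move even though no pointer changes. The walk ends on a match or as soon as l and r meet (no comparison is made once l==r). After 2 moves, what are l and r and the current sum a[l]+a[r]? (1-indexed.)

l=1 r=6: -5+25=20 <29, l++
l=2 r=6: 2+25=27 <29, l++

l=3, r=6, sum=28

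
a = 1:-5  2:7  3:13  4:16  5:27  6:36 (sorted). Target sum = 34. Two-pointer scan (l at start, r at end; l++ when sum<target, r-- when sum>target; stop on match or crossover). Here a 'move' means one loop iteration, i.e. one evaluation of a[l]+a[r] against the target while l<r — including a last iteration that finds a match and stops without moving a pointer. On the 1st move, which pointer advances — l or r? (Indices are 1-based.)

l=1 r=6: -5+36=31 <34, l++

l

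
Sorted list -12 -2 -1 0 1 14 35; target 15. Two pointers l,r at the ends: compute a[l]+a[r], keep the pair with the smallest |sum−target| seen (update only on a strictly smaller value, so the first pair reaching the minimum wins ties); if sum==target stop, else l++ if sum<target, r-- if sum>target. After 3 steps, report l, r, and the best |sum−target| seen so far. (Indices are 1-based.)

[1,7] -12+35=23 d=8 * → r--
[1,6] -12+14=2 d=13 → l++
[2,6] -2+14=12 d=3 * → l++

l=3, r=6, best |Δ|=3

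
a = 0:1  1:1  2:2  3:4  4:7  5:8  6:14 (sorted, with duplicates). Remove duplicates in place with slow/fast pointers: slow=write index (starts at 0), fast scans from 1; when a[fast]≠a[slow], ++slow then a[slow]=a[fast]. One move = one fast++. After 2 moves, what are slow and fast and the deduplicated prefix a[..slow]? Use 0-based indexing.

(s=0,f=1) a[fast]=1=a[slow] dup → fast++
(s=0,f=2) a[fast]=2≠a[slow]=1 write a[1]=2 → slow++,fast++

slow=1, fast=3, prefix=[1, 2]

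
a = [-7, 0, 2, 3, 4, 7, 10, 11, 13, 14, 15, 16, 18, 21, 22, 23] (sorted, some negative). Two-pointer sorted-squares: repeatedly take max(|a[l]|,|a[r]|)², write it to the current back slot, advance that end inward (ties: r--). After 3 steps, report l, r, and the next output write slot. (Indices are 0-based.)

l=0, r=12, next write slot=12

l=0 r=15: |-7|<=|23| out[15]=529, r--
l=0 r=14: |-7|<=|22| out[14]=484, r--
l=0 r=13: |-7|<=|21| out[13]=441, r--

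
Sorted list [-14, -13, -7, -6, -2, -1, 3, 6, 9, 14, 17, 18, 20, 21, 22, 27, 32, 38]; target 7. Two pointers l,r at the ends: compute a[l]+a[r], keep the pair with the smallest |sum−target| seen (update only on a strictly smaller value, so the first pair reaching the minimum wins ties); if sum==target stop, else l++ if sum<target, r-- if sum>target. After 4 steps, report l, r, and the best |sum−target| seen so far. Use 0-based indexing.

[0,17] -14+38=24 d=17 * → r--
[0,16] -14+32=18 d=11 * → r--
[0,15] -14+27=13 d=6 * → r--
[0,14] -14+22=8 d=1 * → r--

l=0, r=13, best |Δ|=1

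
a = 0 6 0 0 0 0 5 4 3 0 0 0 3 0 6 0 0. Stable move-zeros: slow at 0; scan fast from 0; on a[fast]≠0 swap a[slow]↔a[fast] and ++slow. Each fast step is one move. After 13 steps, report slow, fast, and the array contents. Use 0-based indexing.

slow=5, fast=13, a=[6, 5, 4, 3, 3, 0, 0, 0, 0, 0, 0, 0, 0, 0, 6, 0, 0]

slow=0 fast=0: a[fast]=0, fast++
slow=0 fast=1: a[fast]=6≠0 swap→a[0]=6, slow++,fast++
slow=1 fast=2: a[fast]=0, fast++
slow=1 fast=3: a[fast]=0, fast++
slow=1 fast=4: a[fast]=0, fast++
slow=1 fast=5: a[fast]=0, fast++
slow=1 fast=6: a[fast]=5≠0 swap→a[1]=5, slow++,fast++
slow=2 fast=7: a[fast]=4≠0 swap→a[2]=4, slow++,fast++
slow=3 fast=8: a[fast]=3≠0 swap→a[3]=3, slow++,fast++
slow=4 fast=9: a[fast]=0, fast++
slow=4 fast=10: a[fast]=0, fast++
slow=4 fast=11: a[fast]=0, fast++
slow=4 fast=12: a[fast]=3≠0 swap→a[4]=3, slow++,fast++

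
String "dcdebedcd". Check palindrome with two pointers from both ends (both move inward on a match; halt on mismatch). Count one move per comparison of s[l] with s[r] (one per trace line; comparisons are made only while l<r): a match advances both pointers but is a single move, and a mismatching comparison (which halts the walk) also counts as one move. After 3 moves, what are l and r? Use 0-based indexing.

l=3, r=5

l=0 r=8: 'd'=='d', l++,r--
l=1 r=7: 'c'=='c', l++,r--
l=2 r=6: 'd'=='d', l++,r--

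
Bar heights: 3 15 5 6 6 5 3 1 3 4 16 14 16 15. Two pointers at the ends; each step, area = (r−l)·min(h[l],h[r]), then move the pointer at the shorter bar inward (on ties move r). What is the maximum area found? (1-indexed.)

max area = 180

[1,14] min(3,15)*13=39 best=39 * → l++
[2,14] min(15,15)*12=180 best=180 * → r--
[2,13] min(15,16)*11=165 best=180 → l++
[3,13] min(5,16)*10=50 best=180 → l++
[4,13] min(6,16)*9=54 best=180 → l++
[5,13] min(6,16)*8=48 best=180 → l++
[6,13] min(5,16)*7=35 best=180 → l++
[7,13] min(3,16)*6=18 best=180 → l++
[8,13] min(1,16)*5=5 best=180 → l++
[9,13] min(3,16)*4=12 best=180 → l++
[10,13] min(4,16)*3=12 best=180 → l++
[11,13] min(16,16)*2=32 best=180 → r--
[11,12] min(16,14)*1=14 best=180 → r--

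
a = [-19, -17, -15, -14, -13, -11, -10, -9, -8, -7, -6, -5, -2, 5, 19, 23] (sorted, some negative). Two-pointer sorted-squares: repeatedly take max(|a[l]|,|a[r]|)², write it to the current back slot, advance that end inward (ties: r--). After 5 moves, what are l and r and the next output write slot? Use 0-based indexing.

l=3, r=13, next write slot=10

l=0 r=15: |-19|<=|23| out[15]=529, r--
l=0 r=14: |-19|<=|19| out[14]=361, r--
l=0 r=13: |-19|>|5| out[13]=361, l++
l=1 r=13: |-17|>|5| out[12]=289, l++
l=2 r=13: |-15|>|5| out[11]=225, l++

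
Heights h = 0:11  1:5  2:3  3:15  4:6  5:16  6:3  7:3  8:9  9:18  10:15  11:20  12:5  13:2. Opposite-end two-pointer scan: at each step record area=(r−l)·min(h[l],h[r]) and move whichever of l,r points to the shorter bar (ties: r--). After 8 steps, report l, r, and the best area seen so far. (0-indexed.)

l=0 r=13: min(11,2)*13=26 best=26 *, r--
l=0 r=12: min(11,5)*12=60 best=60 *, r--
l=0 r=11: min(11,20)*11=121 best=121 *, l++
l=1 r=11: min(5,20)*10=50 best=121, l++
l=2 r=11: min(3,20)*9=27 best=121, l++
l=3 r=11: min(15,20)*8=120 best=121, l++
l=4 r=11: min(6,20)*7=42 best=121, l++
l=5 r=11: min(16,20)*6=96 best=121, l++

l=6, r=11, best area=121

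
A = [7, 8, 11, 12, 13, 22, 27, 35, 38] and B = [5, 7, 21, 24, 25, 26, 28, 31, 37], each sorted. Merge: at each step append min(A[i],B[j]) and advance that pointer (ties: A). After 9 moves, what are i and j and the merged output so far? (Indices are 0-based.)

i=6, j=3, merged so far=[5, 7, 7, 8, 11, 12, 13, 21, 22]

[i=0,j=0] A[i]=7>B[j]=5 take 5 → j++
[i=0,j=1] A[i]=7<=B[j]=7 take 7 → i++
[i=1,j=1] A[i]=8>B[j]=7 take 7 → j++
[i=1,j=2] A[i]=8<=B[j]=21 take 8 → i++
[i=2,j=2] A[i]=11<=B[j]=21 take 11 → i++
[i=3,j=2] A[i]=12<=B[j]=21 take 12 → i++
[i=4,j=2] A[i]=13<=B[j]=21 take 13 → i++
[i=5,j=2] A[i]=22>B[j]=21 take 21 → j++
[i=5,j=3] A[i]=22<=B[j]=24 take 22 → i++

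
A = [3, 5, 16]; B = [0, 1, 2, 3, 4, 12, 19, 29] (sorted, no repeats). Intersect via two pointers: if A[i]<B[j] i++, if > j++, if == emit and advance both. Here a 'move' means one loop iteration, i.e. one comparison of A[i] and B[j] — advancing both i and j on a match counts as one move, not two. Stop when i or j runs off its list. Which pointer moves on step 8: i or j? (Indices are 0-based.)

i

i=0 j=0: 3>0, j++
i=0 j=1: 3>1, j++
i=0 j=2: 3>2, j++
i=0 j=3: 3==3 emit, i++,j++
i=1 j=4: 5>4, j++
i=1 j=5: 5<12, i++
i=2 j=5: 16>12, j++
i=2 j=6: 16<19, i++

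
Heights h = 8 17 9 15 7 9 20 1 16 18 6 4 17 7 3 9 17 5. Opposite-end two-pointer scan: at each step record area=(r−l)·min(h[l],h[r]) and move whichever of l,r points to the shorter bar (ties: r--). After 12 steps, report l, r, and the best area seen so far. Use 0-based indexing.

l=4, r=9, best area=255

[0,17] min(8,5)*17=85 best=85 * → r--
[0,16] min(8,17)*16=128 best=128 * → l++
[1,16] min(17,17)*15=255 best=255 * → r--
[1,15] min(17,9)*14=126 best=255 → r--
[1,14] min(17,3)*13=39 best=255 → r--
[1,13] min(17,7)*12=84 best=255 → r--
[1,12] min(17,17)*11=187 best=255 → r--
[1,11] min(17,4)*10=40 best=255 → r--
[1,10] min(17,6)*9=54 best=255 → r--
[1,9] min(17,18)*8=136 best=255 → l++
[2,9] min(9,18)*7=63 best=255 → l++
[3,9] min(15,18)*6=90 best=255 → l++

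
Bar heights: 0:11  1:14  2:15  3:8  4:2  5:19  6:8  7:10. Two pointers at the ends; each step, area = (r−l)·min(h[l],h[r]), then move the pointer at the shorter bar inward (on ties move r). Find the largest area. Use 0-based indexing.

max area = 70

l=0 r=7: min(11,10)*7=70 best=70 *, r--
l=0 r=6: min(11,8)*6=48 best=70, r--
l=0 r=5: min(11,19)*5=55 best=70, l++
l=1 r=5: min(14,19)*4=56 best=70, l++
l=2 r=5: min(15,19)*3=45 best=70, l++
l=3 r=5: min(8,19)*2=16 best=70, l++
l=4 r=5: min(2,19)*1=2 best=70, l++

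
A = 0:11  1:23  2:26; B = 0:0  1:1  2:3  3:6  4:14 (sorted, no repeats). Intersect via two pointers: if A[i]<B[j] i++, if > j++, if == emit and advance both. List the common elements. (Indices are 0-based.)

intersection = []

[i=0,j=0] 11>0 → j++
[i=0,j=1] 11>1 → j++
[i=0,j=2] 11>3 → j++
[i=0,j=3] 11>6 → j++
[i=0,j=4] 11<14 → i++
[i=1,j=4] 23>14 → j++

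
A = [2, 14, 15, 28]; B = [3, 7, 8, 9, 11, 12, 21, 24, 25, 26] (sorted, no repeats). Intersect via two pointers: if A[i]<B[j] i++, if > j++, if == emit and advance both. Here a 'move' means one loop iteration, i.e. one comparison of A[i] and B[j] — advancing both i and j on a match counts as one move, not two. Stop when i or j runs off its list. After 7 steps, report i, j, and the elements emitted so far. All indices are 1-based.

i=2, j=7, emitted=[]

i=1 j=1: 2<3, i++
i=2 j=1: 14>3, j++
i=2 j=2: 14>7, j++
i=2 j=3: 14>8, j++
i=2 j=4: 14>9, j++
i=2 j=5: 14>11, j++
i=2 j=6: 14>12, j++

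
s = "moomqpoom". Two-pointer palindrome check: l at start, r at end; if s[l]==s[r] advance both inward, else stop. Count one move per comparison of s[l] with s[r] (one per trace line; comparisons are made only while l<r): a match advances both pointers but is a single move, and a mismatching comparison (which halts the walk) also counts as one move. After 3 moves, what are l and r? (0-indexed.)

l=3, r=5

[0,8] 'm'=='m' → l++,r--
[1,7] 'o'=='o' → l++,r--
[2,6] 'o'=='o' → l++,r--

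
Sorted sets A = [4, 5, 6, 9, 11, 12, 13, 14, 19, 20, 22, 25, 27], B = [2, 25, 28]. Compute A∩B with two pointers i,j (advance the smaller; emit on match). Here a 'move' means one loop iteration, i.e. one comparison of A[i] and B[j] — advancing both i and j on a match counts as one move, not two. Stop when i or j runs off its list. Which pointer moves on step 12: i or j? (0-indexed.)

i=0 j=0: 4>2, j++
i=0 j=1: 4<25, i++
i=1 j=1: 5<25, i++
i=2 j=1: 6<25, i++
i=3 j=1: 9<25, i++
i=4 j=1: 11<25, i++
i=5 j=1: 12<25, i++
i=6 j=1: 13<25, i++
i=7 j=1: 14<25, i++
i=8 j=1: 19<25, i++
i=9 j=1: 20<25, i++
i=10 j=1: 22<25, i++

i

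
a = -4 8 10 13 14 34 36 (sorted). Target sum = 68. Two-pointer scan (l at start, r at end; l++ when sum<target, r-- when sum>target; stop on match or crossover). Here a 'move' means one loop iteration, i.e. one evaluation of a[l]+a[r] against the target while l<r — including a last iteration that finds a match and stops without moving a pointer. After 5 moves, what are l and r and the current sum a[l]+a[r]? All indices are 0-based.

l=0 r=6: -4+36=32 <68, l++
l=1 r=6: 8+36=44 <68, l++
l=2 r=6: 10+36=46 <68, l++
l=3 r=6: 13+36=49 <68, l++
l=4 r=6: 14+36=50 <68, l++

l=5, r=6, sum=70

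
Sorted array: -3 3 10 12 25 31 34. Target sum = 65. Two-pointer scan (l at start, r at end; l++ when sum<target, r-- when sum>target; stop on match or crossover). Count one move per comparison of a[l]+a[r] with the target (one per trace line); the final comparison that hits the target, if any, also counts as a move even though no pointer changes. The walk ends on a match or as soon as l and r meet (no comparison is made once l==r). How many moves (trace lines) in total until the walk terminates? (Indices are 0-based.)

l=0 r=6: -3+34=31 <65, l++
l=1 r=6: 3+34=37 <65, l++
l=2 r=6: 10+34=44 <65, l++
l=3 r=6: 12+34=46 <65, l++
l=4 r=6: 25+34=59 <65, l++
l=5 r=6: 31+34=65, found

6 moves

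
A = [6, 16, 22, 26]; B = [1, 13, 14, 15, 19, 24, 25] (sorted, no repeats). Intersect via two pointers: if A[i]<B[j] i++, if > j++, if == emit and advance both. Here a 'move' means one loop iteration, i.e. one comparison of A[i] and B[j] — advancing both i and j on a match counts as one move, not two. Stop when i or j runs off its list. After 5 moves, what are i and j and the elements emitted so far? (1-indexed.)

[i=1,j=1] 6>1 → j++
[i=1,j=2] 6<13 → i++
[i=2,j=2] 16>13 → j++
[i=2,j=3] 16>14 → j++
[i=2,j=4] 16>15 → j++

i=2, j=5, emitted=[]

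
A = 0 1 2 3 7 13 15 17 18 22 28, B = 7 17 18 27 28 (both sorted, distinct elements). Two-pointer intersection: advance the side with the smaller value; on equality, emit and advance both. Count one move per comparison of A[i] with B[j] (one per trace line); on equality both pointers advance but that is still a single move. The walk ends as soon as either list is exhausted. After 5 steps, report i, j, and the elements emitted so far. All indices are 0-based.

i=5, j=1, emitted=[7]

[i=0,j=0] 0<7 → i++
[i=1,j=0] 1<7 → i++
[i=2,j=0] 2<7 → i++
[i=3,j=0] 3<7 → i++
[i=4,j=0] 7==7 emit → i++,j++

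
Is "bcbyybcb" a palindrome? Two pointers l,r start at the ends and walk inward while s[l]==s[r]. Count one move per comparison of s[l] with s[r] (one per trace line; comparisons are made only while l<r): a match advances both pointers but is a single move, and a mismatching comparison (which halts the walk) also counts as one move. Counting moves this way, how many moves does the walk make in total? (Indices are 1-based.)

4 moves

[1,8] 'b'=='b' → l++,r--
[2,7] 'c'=='c' → l++,r--
[3,6] 'b'=='b' → l++,r--
[4,5] 'y'=='y' → l++,r--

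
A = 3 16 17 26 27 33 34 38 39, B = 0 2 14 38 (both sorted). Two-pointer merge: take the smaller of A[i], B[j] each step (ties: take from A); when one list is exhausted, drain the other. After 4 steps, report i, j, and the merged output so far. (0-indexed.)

i=1, j=3, merged so far=[0, 2, 3, 14]

i=0 j=0: A[i]=3>B[j]=0 take 0, j++
i=0 j=1: A[i]=3>B[j]=2 take 2, j++
i=0 j=2: A[i]=3<=B[j]=14 take 3, i++
i=1 j=2: A[i]=16>B[j]=14 take 14, j++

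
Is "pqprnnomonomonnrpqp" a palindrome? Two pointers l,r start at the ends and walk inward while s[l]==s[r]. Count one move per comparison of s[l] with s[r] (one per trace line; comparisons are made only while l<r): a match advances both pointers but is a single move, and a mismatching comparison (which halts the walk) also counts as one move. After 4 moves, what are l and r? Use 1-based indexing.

l=1 r=19: 'p'=='p', l++,r--
l=2 r=18: 'q'=='q', l++,r--
l=3 r=17: 'p'=='p', l++,r--
l=4 r=16: 'r'=='r', l++,r--

l=5, r=15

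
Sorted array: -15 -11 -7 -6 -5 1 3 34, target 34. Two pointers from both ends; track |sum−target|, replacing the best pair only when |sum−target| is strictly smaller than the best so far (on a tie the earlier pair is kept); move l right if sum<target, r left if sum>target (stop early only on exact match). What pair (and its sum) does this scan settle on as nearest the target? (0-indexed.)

pair (1, 34) with sum 35 (|Δ|=1)

l=0 r=7: -15+34=19 d=15 *, l++
l=1 r=7: -11+34=23 d=11 *, l++
l=2 r=7: -7+34=27 d=7 *, l++
l=3 r=7: -6+34=28 d=6 *, l++
l=4 r=7: -5+34=29 d=5 *, l++
l=5 r=7: 1+34=35 d=1 *, r--
l=5 r=6: 1+3=4 d=30, l++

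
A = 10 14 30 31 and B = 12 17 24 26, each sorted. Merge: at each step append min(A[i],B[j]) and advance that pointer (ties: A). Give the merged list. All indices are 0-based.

i=0 j=0: A[i]=10<=B[j]=12 take 10, i++
i=1 j=0: A[i]=14>B[j]=12 take 12, j++
i=1 j=1: A[i]=14<=B[j]=17 take 14, i++
i=2 j=1: A[i]=30>B[j]=17 take 17, j++
i=2 j=2: A[i]=30>B[j]=24 take 24, j++
i=2 j=3: A[i]=30>B[j]=26 take 26, j++
i=2 j=4: B done, take A[i]=30, i++
i=3 j=4: B done, take A[i]=31, i++

[10, 12, 14, 17, 24, 26, 30, 31]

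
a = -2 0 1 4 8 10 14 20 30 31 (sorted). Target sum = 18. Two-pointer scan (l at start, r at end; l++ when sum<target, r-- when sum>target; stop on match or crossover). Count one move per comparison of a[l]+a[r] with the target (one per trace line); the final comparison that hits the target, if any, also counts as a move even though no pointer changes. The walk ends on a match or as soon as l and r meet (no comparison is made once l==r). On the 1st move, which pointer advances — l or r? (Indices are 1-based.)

r

l=1 r=10: -2+31=29 >18, r--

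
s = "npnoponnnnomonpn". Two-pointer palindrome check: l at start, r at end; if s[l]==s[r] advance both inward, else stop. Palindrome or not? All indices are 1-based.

l=1 r=16: 'n'=='n', l++,r--
l=2 r=15: 'p'=='p', l++,r--
l=3 r=14: 'n'=='n', l++,r--
l=4 r=13: 'o'=='o', l++,r--
l=5 r=12: 'p'!='m', stop

not a palindrome (mismatch at 5,12)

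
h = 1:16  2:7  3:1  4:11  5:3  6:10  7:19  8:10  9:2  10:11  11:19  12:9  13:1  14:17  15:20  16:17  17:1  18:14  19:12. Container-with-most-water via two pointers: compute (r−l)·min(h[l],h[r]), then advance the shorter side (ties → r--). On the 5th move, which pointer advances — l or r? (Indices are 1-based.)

l

[1,19] min(16,12)*18=216 best=216 * → r--
[1,18] min(16,14)*17=238 best=238 * → r--
[1,17] min(16,1)*16=16 best=238 → r--
[1,16] min(16,17)*15=240 best=240 * → l++
[2,16] min(7,17)*14=98 best=240 → l++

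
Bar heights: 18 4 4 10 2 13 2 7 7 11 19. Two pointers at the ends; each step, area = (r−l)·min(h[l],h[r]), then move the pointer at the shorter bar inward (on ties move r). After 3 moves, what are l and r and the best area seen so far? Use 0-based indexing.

[0,10] min(18,19)*10=180 best=180 * → l++
[1,10] min(4,19)*9=36 best=180 → l++
[2,10] min(4,19)*8=32 best=180 → l++

l=3, r=10, best area=180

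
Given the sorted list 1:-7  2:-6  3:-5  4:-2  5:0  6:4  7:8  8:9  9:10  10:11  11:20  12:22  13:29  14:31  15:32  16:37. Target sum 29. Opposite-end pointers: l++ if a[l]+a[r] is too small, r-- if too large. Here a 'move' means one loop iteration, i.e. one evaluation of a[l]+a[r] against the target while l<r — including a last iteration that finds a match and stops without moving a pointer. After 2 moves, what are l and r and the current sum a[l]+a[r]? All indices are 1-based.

l=1 r=16: -7+37=30 >29, r--
l=1 r=15: -7+32=25 <29, l++

l=2, r=15, sum=26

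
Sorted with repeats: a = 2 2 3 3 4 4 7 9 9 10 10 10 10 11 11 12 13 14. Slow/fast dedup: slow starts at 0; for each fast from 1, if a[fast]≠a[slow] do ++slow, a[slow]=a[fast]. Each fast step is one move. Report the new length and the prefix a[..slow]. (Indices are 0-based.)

length 10; prefix = [2, 3, 4, 7, 9, 10, 11, 12, 13, 14]

slow=0 fast=1: a[fast]=2=a[slow] dup, fast++
slow=0 fast=2: a[fast]=3≠a[slow]=2 write a[1]=3, slow++,fast++
slow=1 fast=3: a[fast]=3=a[slow] dup, fast++
slow=1 fast=4: a[fast]=4≠a[slow]=3 write a[2]=4, slow++,fast++
slow=2 fast=5: a[fast]=4=a[slow] dup, fast++
slow=2 fast=6: a[fast]=7≠a[slow]=4 write a[3]=7, slow++,fast++
slow=3 fast=7: a[fast]=9≠a[slow]=7 write a[4]=9, slow++,fast++
slow=4 fast=8: a[fast]=9=a[slow] dup, fast++
slow=4 fast=9: a[fast]=10≠a[slow]=9 write a[5]=10, slow++,fast++
slow=5 fast=10: a[fast]=10=a[slow] dup, fast++
slow=5 fast=11: a[fast]=10=a[slow] dup, fast++
slow=5 fast=12: a[fast]=10=a[slow] dup, fast++
slow=5 fast=13: a[fast]=11≠a[slow]=10 write a[6]=11, slow++,fast++
slow=6 fast=14: a[fast]=11=a[slow] dup, fast++
slow=6 fast=15: a[fast]=12≠a[slow]=11 write a[7]=12, slow++,fast++
slow=7 fast=16: a[fast]=13≠a[slow]=12 write a[8]=13, slow++,fast++
slow=8 fast=17: a[fast]=14≠a[slow]=13 write a[9]=14, slow++,fast++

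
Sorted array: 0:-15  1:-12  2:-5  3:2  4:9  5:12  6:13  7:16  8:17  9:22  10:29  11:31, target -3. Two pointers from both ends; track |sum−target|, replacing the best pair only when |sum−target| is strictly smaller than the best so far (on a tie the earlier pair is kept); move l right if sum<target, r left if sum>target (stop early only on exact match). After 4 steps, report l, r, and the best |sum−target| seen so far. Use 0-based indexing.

[0,11] -15+31=16 d=19 * → r--
[0,10] -15+29=14 d=17 * → r--
[0,9] -15+22=7 d=10 * → r--
[0,8] -15+17=2 d=5 * → r--

l=0, r=7, best |Δ|=5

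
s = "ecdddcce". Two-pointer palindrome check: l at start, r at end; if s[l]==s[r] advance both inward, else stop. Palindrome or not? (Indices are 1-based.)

l=1 r=8: 'e'=='e', l++,r--
l=2 r=7: 'c'=='c', l++,r--
l=3 r=6: 'd'!='c', stop

not a palindrome (mismatch at 3,6)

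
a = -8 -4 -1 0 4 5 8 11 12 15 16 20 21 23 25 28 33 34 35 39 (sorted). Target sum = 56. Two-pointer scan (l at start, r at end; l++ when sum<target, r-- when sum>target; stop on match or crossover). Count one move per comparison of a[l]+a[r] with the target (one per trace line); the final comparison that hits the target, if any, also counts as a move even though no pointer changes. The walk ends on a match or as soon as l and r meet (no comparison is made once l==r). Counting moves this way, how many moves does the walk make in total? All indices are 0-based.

14 moves

[0,19] -8+39=31 <56 → l++
[1,19] -4+39=35 <56 → l++
[2,19] -1+39=38 <56 → l++
[3,19] 0+39=39 <56 → l++
[4,19] 4+39=43 <56 → l++
[5,19] 5+39=44 <56 → l++
[6,19] 8+39=47 <56 → l++
[7,19] 11+39=50 <56 → l++
[8,19] 12+39=51 <56 → l++
[9,19] 15+39=54 <56 → l++
[10,19] 16+39=55 <56 → l++
[11,19] 20+39=59 >56 → r--
[11,18] 20+35=55 <56 → l++
[12,18] 21+35=56 → found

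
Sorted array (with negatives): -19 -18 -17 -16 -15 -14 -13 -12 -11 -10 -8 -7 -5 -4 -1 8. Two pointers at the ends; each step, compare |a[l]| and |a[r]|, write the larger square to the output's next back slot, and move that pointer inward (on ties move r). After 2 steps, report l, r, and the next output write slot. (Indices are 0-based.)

l=0 r=15: |-19|>|8| out[15]=361, l++
l=1 r=15: |-18|>|8| out[14]=324, l++

l=2, r=15, next write slot=13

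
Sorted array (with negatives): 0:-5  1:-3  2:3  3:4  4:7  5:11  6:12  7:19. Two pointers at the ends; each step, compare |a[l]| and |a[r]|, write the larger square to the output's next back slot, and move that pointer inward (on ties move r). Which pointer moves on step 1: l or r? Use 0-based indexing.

[0,7] |-5|<=|19| out[7]=361 → r--

r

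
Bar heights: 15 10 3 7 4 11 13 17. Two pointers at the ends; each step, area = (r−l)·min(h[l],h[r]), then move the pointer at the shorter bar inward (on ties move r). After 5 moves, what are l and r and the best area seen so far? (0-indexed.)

l=5, r=7, best area=105

l=0 r=7: min(15,17)*7=105 best=105 *, l++
l=1 r=7: min(10,17)*6=60 best=105, l++
l=2 r=7: min(3,17)*5=15 best=105, l++
l=3 r=7: min(7,17)*4=28 best=105, l++
l=4 r=7: min(4,17)*3=12 best=105, l++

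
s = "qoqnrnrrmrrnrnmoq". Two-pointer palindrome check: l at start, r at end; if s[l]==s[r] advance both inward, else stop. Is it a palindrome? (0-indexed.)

not a palindrome (mismatch at 2,14)

[0,16] 'q'=='q' → l++,r--
[1,15] 'o'=='o' → l++,r--
[2,14] 'q'!='m' → stop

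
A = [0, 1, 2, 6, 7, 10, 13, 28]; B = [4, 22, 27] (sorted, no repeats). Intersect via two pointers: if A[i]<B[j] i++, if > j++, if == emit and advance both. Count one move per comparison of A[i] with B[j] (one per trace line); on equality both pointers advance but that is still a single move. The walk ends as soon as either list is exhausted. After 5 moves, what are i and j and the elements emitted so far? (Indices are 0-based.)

i=4, j=1, emitted=[]

[i=0,j=0] 0<4 → i++
[i=1,j=0] 1<4 → i++
[i=2,j=0] 2<4 → i++
[i=3,j=0] 6>4 → j++
[i=3,j=1] 6<22 → i++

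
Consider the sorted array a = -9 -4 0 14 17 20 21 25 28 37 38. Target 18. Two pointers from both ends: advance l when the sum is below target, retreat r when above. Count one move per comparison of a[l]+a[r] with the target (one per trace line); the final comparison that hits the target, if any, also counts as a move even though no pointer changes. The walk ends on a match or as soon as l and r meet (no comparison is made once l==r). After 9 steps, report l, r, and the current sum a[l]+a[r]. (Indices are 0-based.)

l=3, r=4, sum=31

l=0 r=10: -9+38=29 >18, r--
l=0 r=9: -9+37=28 >18, r--
l=0 r=8: -9+28=19 >18, r--
l=0 r=7: -9+25=16 <18, l++
l=1 r=7: -4+25=21 >18, r--
l=1 r=6: -4+21=17 <18, l++
l=2 r=6: 0+21=21 >18, r--
l=2 r=5: 0+20=20 >18, r--
l=2 r=4: 0+17=17 <18, l++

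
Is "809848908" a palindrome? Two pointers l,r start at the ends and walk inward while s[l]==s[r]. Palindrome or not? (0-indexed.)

palindrome

l=0 r=8: '8'=='8', l++,r--
l=1 r=7: '0'=='0', l++,r--
l=2 r=6: '9'=='9', l++,r--
l=3 r=5: '8'=='8', l++,r--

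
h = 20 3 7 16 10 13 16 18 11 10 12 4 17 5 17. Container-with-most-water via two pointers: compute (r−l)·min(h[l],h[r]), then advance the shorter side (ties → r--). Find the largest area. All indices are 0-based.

max area = 238

l=0 r=14: min(20,17)*14=238 best=238 *, r--
l=0 r=13: min(20,5)*13=65 best=238, r--
l=0 r=12: min(20,17)*12=204 best=238, r--
l=0 r=11: min(20,4)*11=44 best=238, r--
l=0 r=10: min(20,12)*10=120 best=238, r--
l=0 r=9: min(20,10)*9=90 best=238, r--
l=0 r=8: min(20,11)*8=88 best=238, r--
l=0 r=7: min(20,18)*7=126 best=238, r--
l=0 r=6: min(20,16)*6=96 best=238, r--
l=0 r=5: min(20,13)*5=65 best=238, r--
l=0 r=4: min(20,10)*4=40 best=238, r--
l=0 r=3: min(20,16)*3=48 best=238, r--
l=0 r=2: min(20,7)*2=14 best=238, r--
l=0 r=1: min(20,3)*1=3 best=238, r--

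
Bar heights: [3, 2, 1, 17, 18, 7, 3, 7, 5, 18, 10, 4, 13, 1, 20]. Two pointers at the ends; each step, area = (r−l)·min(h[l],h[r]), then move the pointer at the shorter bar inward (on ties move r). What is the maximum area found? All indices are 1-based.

max area = 187

[1,15] min(3,20)*14=42 best=42 * → l++
[2,15] min(2,20)*13=26 best=42 → l++
[3,15] min(1,20)*12=12 best=42 → l++
[4,15] min(17,20)*11=187 best=187 * → l++
[5,15] min(18,20)*10=180 best=187 → l++
[6,15] min(7,20)*9=63 best=187 → l++
[7,15] min(3,20)*8=24 best=187 → l++
[8,15] min(7,20)*7=49 best=187 → l++
[9,15] min(5,20)*6=30 best=187 → l++
[10,15] min(18,20)*5=90 best=187 → l++
[11,15] min(10,20)*4=40 best=187 → l++
[12,15] min(4,20)*3=12 best=187 → l++
[13,15] min(13,20)*2=26 best=187 → l++
[14,15] min(1,20)*1=1 best=187 → l++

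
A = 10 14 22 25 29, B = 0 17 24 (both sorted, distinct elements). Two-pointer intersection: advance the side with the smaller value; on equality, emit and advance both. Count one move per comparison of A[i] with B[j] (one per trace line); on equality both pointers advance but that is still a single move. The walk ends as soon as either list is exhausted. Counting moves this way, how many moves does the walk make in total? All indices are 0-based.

6 moves

[i=0,j=0] 10>0 → j++
[i=0,j=1] 10<17 → i++
[i=1,j=1] 14<17 → i++
[i=2,j=1] 22>17 → j++
[i=2,j=2] 22<24 → i++
[i=3,j=2] 25>24 → j++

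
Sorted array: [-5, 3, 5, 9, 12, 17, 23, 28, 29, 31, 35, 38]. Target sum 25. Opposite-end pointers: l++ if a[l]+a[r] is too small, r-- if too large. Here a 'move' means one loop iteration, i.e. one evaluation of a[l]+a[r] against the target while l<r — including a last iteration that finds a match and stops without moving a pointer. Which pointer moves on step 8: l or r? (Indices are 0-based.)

l

l=0 r=11: -5+38=33 >25, r--
l=0 r=10: -5+35=30 >25, r--
l=0 r=9: -5+31=26 >25, r--
l=0 r=8: -5+29=24 <25, l++
l=1 r=8: 3+29=32 >25, r--
l=1 r=7: 3+28=31 >25, r--
l=1 r=6: 3+23=26 >25, r--
l=1 r=5: 3+17=20 <25, l++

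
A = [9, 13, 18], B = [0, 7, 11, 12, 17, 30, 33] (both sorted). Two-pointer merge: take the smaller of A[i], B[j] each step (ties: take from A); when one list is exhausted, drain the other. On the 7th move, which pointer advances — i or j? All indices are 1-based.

j

[i=1,j=1] A[i]=9>B[j]=0 take 0 → j++
[i=1,j=2] A[i]=9>B[j]=7 take 7 → j++
[i=1,j=3] A[i]=9<=B[j]=11 take 9 → i++
[i=2,j=3] A[i]=13>B[j]=11 take 11 → j++
[i=2,j=4] A[i]=13>B[j]=12 take 12 → j++
[i=2,j=5] A[i]=13<=B[j]=17 take 13 → i++
[i=3,j=5] A[i]=18>B[j]=17 take 17 → j++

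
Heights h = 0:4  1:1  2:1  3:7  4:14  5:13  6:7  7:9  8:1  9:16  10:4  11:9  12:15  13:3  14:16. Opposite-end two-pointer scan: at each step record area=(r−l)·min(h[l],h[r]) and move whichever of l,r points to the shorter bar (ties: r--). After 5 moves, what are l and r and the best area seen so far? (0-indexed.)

l=5, r=14, best area=140

[0,14] min(4,16)*14=56 best=56 * → l++
[1,14] min(1,16)*13=13 best=56 → l++
[2,14] min(1,16)*12=12 best=56 → l++
[3,14] min(7,16)*11=77 best=77 * → l++
[4,14] min(14,16)*10=140 best=140 * → l++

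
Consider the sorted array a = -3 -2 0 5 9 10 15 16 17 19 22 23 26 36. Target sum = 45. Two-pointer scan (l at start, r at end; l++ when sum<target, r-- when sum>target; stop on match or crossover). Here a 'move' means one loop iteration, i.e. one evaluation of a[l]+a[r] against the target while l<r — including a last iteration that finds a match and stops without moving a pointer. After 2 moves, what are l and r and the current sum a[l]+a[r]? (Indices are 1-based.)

l=3, r=14, sum=36

[1,14] -3+36=33 <45 → l++
[2,14] -2+36=34 <45 → l++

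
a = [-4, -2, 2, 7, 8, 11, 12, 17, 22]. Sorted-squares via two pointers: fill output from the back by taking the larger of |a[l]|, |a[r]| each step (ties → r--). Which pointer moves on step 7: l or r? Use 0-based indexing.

l

l=0 r=8: |-4|<=|22| out[8]=484, r--
l=0 r=7: |-4|<=|17| out[7]=289, r--
l=0 r=6: |-4|<=|12| out[6]=144, r--
l=0 r=5: |-4|<=|11| out[5]=121, r--
l=0 r=4: |-4|<=|8| out[4]=64, r--
l=0 r=3: |-4|<=|7| out[3]=49, r--
l=0 r=2: |-4|>|2| out[2]=16, l++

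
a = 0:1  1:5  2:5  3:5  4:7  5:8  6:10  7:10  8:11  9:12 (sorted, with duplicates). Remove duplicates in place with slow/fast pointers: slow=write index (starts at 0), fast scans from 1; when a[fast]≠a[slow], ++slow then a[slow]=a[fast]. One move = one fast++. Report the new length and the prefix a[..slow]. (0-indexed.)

length 7; prefix = [1, 5, 7, 8, 10, 11, 12]

(s=0,f=1) a[fast]=5≠a[slow]=1 write a[1]=5 → slow++,fast++
(s=1,f=2) a[fast]=5=a[slow] dup → fast++
(s=1,f=3) a[fast]=5=a[slow] dup → fast++
(s=1,f=4) a[fast]=7≠a[slow]=5 write a[2]=7 → slow++,fast++
(s=2,f=5) a[fast]=8≠a[slow]=7 write a[3]=8 → slow++,fast++
(s=3,f=6) a[fast]=10≠a[slow]=8 write a[4]=10 → slow++,fast++
(s=4,f=7) a[fast]=10=a[slow] dup → fast++
(s=4,f=8) a[fast]=11≠a[slow]=10 write a[5]=11 → slow++,fast++
(s=5,f=9) a[fast]=12≠a[slow]=11 write a[6]=12 → slow++,fast++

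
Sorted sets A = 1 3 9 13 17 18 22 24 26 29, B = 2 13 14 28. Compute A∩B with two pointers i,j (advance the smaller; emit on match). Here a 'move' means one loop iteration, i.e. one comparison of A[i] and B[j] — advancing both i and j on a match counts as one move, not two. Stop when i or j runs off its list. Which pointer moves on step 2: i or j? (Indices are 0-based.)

[i=0,j=0] 1<2 → i++
[i=1,j=0] 3>2 → j++

j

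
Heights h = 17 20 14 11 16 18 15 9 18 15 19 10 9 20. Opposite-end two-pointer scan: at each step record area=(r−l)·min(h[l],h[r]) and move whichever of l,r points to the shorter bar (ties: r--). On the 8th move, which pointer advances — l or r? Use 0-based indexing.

r

l=0 r=13: min(17,20)*13=221 best=221 *, l++
l=1 r=13: min(20,20)*12=240 best=240 *, r--
l=1 r=12: min(20,9)*11=99 best=240, r--
l=1 r=11: min(20,10)*10=100 best=240, r--
l=1 r=10: min(20,19)*9=171 best=240, r--
l=1 r=9: min(20,15)*8=120 best=240, r--
l=1 r=8: min(20,18)*7=126 best=240, r--
l=1 r=7: min(20,9)*6=54 best=240, r--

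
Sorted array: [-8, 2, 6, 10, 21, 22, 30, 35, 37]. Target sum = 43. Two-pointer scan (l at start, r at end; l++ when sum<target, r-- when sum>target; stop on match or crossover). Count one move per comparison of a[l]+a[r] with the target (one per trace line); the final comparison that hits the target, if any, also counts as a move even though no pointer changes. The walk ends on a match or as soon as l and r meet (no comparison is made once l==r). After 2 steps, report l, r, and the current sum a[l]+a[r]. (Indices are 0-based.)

l=2, r=8, sum=43

[0,8] -8+37=29 <43 → l++
[1,8] 2+37=39 <43 → l++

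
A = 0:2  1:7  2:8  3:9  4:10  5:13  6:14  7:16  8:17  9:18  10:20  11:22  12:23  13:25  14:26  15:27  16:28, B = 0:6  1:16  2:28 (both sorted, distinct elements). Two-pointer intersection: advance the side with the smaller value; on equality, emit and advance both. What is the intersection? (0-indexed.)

i=0 j=0: 2<6, i++
i=1 j=0: 7>6, j++
i=1 j=1: 7<16, i++
i=2 j=1: 8<16, i++
i=3 j=1: 9<16, i++
i=4 j=1: 10<16, i++
i=5 j=1: 13<16, i++
i=6 j=1: 14<16, i++
i=7 j=1: 16==16 emit, i++,j++
i=8 j=2: 17<28, i++
i=9 j=2: 18<28, i++
i=10 j=2: 20<28, i++
i=11 j=2: 22<28, i++
i=12 j=2: 23<28, i++
i=13 j=2: 25<28, i++
i=14 j=2: 26<28, i++
i=15 j=2: 27<28, i++
i=16 j=2: 28==28 emit, i++,j++

intersection = [16, 28]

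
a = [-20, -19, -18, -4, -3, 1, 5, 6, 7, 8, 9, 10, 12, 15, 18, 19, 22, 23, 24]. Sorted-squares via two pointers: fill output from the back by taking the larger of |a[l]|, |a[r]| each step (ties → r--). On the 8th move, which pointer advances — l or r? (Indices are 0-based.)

l=0 r=18: |-20|<=|24| out[18]=576, r--
l=0 r=17: |-20|<=|23| out[17]=529, r--
l=0 r=16: |-20|<=|22| out[16]=484, r--
l=0 r=15: |-20|>|19| out[15]=400, l++
l=1 r=15: |-19|<=|19| out[14]=361, r--
l=1 r=14: |-19|>|18| out[13]=361, l++
l=2 r=14: |-18|<=|18| out[12]=324, r--
l=2 r=13: |-18|>|15| out[11]=324, l++

l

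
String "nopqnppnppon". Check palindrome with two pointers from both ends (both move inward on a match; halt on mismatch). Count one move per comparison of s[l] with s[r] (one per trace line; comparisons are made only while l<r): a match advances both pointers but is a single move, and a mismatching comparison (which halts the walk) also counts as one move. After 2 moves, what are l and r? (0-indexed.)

l=2, r=9

l=0 r=11: 'n'=='n', l++,r--
l=1 r=10: 'o'=='o', l++,r--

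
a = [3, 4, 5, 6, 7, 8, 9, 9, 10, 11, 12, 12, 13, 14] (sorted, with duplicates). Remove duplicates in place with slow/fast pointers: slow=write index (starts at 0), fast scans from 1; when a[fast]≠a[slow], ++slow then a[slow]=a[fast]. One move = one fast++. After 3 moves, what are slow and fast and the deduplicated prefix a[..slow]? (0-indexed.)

slow=3, fast=4, prefix=[3, 4, 5, 6]

slow=0 fast=1: a[fast]=4≠a[slow]=3 write a[1]=4, slow++,fast++
slow=1 fast=2: a[fast]=5≠a[slow]=4 write a[2]=5, slow++,fast++
slow=2 fast=3: a[fast]=6≠a[slow]=5 write a[3]=6, slow++,fast++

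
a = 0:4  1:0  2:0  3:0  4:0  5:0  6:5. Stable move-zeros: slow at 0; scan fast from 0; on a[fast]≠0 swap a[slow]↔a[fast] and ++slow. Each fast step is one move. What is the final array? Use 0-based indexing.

slow=0 fast=0: a[fast]=4≠0 swap→a[0]=4, slow++,fast++
slow=1 fast=1: a[fast]=0, fast++
slow=1 fast=2: a[fast]=0, fast++
slow=1 fast=3: a[fast]=0, fast++
slow=1 fast=4: a[fast]=0, fast++
slow=1 fast=5: a[fast]=0, fast++
slow=1 fast=6: a[fast]=5≠0 swap→a[1]=5, slow++,fast++

[4, 5, 0, 0, 0, 0, 0]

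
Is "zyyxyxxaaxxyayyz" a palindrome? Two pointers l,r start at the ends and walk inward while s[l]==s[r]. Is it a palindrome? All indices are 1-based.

l=1 r=16: 'z'=='z', l++,r--
l=2 r=15: 'y'=='y', l++,r--
l=3 r=14: 'y'=='y', l++,r--
l=4 r=13: 'x'!='a', stop

not a palindrome (mismatch at 4,13)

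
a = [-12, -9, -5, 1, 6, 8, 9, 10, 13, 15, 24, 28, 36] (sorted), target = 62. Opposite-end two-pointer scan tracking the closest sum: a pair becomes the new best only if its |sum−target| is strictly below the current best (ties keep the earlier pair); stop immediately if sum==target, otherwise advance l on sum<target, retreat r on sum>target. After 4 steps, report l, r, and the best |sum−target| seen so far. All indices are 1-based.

[1,13] -12+36=24 d=38 * → l++
[2,13] -9+36=27 d=35 * → l++
[3,13] -5+36=31 d=31 * → l++
[4,13] 1+36=37 d=25 * → l++

l=5, r=13, best |Δ|=25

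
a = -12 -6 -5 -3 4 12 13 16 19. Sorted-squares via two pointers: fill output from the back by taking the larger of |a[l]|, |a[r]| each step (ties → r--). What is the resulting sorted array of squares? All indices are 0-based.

[9, 16, 25, 36, 144, 144, 169, 256, 361]

[0,8] |-12|<=|19| out[8]=361 → r--
[0,7] |-12|<=|16| out[7]=256 → r--
[0,6] |-12|<=|13| out[6]=169 → r--
[0,5] |-12|<=|12| out[5]=144 → r--
[0,4] |-12|>|4| out[4]=144 → l++
[1,4] |-6|>|4| out[3]=36 → l++
[2,4] |-5|>|4| out[2]=25 → l++
[3,4] |-3|<=|4| out[1]=16 → r--
[3,3] |-3|<=|-3| out[0]=9 → r--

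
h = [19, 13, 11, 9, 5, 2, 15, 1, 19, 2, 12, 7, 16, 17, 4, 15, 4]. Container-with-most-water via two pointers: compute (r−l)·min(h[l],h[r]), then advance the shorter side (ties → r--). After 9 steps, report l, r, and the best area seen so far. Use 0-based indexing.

l=0, r=7, best area=225

[0,16] min(19,4)*16=64 best=64 * → r--
[0,15] min(19,15)*15=225 best=225 * → r--
[0,14] min(19,4)*14=56 best=225 → r--
[0,13] min(19,17)*13=221 best=225 → r--
[0,12] min(19,16)*12=192 best=225 → r--
[0,11] min(19,7)*11=77 best=225 → r--
[0,10] min(19,12)*10=120 best=225 → r--
[0,9] min(19,2)*9=18 best=225 → r--
[0,8] min(19,19)*8=152 best=225 → r--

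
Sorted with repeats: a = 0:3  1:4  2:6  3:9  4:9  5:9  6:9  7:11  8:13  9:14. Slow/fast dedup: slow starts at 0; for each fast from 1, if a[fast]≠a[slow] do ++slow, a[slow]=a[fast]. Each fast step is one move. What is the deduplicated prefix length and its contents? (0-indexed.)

(s=0,f=1) a[fast]=4≠a[slow]=3 write a[1]=4 → slow++,fast++
(s=1,f=2) a[fast]=6≠a[slow]=4 write a[2]=6 → slow++,fast++
(s=2,f=3) a[fast]=9≠a[slow]=6 write a[3]=9 → slow++,fast++
(s=3,f=4) a[fast]=9=a[slow] dup → fast++
(s=3,f=5) a[fast]=9=a[slow] dup → fast++
(s=3,f=6) a[fast]=9=a[slow] dup → fast++
(s=3,f=7) a[fast]=11≠a[slow]=9 write a[4]=11 → slow++,fast++
(s=4,f=8) a[fast]=13≠a[slow]=11 write a[5]=13 → slow++,fast++
(s=5,f=9) a[fast]=14≠a[slow]=13 write a[6]=14 → slow++,fast++

length 7; prefix = [3, 4, 6, 9, 11, 13, 14]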